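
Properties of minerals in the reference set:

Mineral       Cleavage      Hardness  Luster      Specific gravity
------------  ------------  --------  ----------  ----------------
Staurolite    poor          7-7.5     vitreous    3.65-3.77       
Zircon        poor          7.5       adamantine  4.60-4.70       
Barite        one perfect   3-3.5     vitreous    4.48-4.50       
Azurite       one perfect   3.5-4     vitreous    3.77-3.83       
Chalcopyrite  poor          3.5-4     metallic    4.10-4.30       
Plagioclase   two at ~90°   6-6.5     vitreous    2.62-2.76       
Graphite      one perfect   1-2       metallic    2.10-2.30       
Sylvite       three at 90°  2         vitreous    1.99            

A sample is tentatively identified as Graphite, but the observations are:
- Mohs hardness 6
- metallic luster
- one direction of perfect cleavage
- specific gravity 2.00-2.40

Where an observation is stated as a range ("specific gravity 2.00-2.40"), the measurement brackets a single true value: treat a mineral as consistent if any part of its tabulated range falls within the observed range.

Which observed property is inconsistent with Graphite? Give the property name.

Mohs hardness 6: Graphite has hardness 1-2 — inconsistent.
Metallic luster: Graphite has metallic luster — matches.
One direction of perfect cleavage: Graphite has cleavage one perfect — matches.
Specific gravity 2.00-2.40: Graphite has SG 2.10-2.30 — matches.
Everything matches except the hardness.

hardness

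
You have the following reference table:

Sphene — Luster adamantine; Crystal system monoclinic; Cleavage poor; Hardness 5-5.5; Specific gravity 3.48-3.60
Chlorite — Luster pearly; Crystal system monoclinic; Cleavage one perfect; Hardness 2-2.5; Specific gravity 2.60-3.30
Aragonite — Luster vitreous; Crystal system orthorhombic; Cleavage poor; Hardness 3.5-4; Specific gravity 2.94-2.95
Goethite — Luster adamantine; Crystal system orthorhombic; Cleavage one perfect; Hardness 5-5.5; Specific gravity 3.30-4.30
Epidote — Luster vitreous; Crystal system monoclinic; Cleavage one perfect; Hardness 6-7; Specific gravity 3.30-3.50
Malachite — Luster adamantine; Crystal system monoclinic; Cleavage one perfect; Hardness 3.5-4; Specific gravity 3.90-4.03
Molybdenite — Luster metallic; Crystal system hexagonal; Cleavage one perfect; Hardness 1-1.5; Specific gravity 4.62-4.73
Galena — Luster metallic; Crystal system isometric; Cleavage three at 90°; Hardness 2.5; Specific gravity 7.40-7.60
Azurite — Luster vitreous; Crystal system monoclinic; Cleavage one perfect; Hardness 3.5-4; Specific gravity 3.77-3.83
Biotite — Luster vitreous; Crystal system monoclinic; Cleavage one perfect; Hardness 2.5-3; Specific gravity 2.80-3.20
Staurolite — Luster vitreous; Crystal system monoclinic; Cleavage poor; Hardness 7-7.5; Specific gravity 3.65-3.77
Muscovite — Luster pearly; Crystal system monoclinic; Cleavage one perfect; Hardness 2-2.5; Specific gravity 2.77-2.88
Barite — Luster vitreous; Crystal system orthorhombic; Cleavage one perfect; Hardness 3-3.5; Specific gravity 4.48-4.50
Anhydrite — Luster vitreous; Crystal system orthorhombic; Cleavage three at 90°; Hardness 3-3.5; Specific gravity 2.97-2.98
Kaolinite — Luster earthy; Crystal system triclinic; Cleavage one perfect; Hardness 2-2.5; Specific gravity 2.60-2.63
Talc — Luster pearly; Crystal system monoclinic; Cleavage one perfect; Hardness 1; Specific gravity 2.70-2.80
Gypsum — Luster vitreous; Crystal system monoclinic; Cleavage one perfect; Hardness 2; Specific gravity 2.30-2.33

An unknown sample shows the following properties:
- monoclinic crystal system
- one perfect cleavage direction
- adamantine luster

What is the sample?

Malachite

Monoclinic crystal system — leaves Sphene, Chlorite, Epidote, Malachite, Azurite, Biotite, Staurolite, Muscovite, Talc, Gypsum.
One perfect cleavage direction eliminates Sphene, Staurolite.
Adamantine luster — only Malachite remains.
The only mineral consistent with every observation is Malachite.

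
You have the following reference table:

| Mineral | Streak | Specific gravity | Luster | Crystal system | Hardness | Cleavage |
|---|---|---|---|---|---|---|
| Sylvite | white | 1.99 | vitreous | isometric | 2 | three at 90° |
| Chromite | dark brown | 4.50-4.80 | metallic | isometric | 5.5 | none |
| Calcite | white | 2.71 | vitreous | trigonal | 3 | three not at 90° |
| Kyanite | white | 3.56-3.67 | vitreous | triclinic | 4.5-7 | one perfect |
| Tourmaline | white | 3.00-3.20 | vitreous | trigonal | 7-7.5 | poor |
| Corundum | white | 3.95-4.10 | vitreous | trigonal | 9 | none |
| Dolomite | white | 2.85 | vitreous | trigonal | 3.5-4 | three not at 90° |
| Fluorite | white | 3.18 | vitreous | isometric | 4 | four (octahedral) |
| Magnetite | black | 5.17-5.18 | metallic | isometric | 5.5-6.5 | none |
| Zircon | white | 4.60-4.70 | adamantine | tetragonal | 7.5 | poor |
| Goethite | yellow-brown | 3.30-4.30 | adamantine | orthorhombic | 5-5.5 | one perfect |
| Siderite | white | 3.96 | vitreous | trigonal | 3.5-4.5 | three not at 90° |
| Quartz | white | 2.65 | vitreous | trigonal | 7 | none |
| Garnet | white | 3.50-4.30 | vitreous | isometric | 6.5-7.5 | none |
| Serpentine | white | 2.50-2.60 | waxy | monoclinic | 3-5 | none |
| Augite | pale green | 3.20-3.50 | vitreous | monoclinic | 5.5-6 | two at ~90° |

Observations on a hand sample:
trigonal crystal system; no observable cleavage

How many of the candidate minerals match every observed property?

Trigonal crystal system — narrows the field to Calcite, Tourmaline, Corundum, Dolomite, Siderite, Quartz.
No observable cleavage — leaves Corundum, Quartz.
Remaining candidates: Corundum, Quartz.
That is 2 minerals.

2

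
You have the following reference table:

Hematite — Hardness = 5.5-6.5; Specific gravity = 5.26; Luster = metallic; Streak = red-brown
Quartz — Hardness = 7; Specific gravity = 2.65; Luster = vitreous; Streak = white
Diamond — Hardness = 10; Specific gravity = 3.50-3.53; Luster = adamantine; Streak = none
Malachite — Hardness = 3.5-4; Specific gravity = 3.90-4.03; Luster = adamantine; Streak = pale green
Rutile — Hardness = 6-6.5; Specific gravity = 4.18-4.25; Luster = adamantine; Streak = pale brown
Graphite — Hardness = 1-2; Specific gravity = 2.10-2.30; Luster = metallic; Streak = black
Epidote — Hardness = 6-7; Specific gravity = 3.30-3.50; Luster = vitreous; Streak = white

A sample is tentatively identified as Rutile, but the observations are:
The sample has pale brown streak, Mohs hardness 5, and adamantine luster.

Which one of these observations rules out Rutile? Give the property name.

hardness

Pale brown streak: Rutile has pale brown streak — agrees.
Mohs hardness 5: Rutile has hardness 6-6.5 — inconsistent.
Adamantine luster: Rutile has adamantine luster — agrees.
The hardness is the one property that does not fit.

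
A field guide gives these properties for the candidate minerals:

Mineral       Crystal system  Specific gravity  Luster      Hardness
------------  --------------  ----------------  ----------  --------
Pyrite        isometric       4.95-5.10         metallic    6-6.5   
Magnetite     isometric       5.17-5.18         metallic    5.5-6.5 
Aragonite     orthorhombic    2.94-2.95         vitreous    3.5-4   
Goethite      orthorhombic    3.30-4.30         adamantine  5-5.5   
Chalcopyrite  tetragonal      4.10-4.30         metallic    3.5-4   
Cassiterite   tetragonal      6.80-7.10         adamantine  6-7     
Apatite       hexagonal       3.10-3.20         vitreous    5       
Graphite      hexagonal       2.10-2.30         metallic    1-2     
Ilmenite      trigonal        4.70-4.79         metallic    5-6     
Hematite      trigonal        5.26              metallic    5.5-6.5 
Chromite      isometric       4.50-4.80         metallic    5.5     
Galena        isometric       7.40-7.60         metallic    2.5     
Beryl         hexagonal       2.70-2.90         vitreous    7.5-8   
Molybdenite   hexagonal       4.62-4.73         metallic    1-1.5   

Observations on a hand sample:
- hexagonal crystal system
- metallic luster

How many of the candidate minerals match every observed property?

2

Hexagonal crystal system: leaves Apatite, Graphite, Beryl, Molybdenite.
Metallic luster rules out Apatite, Beryl.
Remaining candidates: Graphite, Molybdenite.
That is 2 minerals.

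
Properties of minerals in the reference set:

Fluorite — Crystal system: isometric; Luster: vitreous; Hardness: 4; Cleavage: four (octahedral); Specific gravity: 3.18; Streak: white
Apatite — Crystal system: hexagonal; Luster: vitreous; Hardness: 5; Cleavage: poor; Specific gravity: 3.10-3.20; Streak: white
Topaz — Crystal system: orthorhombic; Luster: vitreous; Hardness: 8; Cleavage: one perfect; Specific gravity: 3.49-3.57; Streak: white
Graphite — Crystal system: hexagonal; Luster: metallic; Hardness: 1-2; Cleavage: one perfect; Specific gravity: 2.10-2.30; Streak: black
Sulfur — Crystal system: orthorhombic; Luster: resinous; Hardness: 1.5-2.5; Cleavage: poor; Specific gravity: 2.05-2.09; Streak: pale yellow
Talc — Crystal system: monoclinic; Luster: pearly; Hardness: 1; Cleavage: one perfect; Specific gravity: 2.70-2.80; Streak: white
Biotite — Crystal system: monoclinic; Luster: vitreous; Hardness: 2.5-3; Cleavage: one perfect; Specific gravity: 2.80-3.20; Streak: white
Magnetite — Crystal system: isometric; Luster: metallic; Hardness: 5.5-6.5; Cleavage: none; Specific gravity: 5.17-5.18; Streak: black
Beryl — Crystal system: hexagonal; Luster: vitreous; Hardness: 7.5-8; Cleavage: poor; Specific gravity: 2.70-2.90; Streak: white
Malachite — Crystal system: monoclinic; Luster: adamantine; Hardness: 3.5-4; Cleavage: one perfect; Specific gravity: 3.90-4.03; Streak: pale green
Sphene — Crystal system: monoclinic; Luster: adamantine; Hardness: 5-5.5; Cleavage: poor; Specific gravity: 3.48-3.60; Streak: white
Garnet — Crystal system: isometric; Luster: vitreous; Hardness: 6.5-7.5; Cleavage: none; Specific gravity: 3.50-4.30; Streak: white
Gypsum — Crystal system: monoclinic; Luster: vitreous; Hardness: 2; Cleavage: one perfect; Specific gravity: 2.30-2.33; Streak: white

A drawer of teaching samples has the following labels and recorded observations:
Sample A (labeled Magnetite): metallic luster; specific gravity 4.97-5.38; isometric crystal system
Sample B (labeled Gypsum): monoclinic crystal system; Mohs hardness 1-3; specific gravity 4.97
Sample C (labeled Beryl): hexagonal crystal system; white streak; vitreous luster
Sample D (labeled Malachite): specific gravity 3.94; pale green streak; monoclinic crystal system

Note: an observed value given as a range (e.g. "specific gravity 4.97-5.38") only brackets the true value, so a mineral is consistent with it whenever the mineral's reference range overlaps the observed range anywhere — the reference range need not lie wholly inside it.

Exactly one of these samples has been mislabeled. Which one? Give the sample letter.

Sample A: observations are consistent with Magnetite.
Sample B: Gypsum has SG 2.30-2.33, but the record shows specific gravity 4.97 — this label is wrong.
Sample C: observations are consistent with Beryl.
Sample D: observations are consistent with Malachite.
Sample B is the mislabeled one.

B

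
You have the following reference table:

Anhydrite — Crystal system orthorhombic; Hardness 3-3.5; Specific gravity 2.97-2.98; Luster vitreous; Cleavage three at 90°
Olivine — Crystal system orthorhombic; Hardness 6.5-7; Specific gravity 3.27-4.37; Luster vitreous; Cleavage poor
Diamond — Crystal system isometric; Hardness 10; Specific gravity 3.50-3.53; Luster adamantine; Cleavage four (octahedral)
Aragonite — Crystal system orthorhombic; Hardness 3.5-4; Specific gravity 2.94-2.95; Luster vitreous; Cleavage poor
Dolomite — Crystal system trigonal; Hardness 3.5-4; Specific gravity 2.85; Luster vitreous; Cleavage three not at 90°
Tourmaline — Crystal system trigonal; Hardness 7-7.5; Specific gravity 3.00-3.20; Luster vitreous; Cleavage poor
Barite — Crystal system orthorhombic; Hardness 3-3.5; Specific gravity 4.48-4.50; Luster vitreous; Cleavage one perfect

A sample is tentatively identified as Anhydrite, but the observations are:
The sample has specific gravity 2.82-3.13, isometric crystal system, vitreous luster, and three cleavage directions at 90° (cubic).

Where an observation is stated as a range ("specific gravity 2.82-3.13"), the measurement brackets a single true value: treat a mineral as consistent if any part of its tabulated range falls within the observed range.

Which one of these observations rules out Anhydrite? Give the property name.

crystal system

Specific gravity 2.82-3.13: Anhydrite has SG 2.97-2.98 — matches.
Isometric crystal system: Anhydrite has orthorhombic system — outside the reference range.
Vitreous luster: Anhydrite has vitreous luster — matches.
Three cleavage directions at 90° (cubic): Anhydrite has cleavage three at 90° — matches.
Everything matches except the crystal system.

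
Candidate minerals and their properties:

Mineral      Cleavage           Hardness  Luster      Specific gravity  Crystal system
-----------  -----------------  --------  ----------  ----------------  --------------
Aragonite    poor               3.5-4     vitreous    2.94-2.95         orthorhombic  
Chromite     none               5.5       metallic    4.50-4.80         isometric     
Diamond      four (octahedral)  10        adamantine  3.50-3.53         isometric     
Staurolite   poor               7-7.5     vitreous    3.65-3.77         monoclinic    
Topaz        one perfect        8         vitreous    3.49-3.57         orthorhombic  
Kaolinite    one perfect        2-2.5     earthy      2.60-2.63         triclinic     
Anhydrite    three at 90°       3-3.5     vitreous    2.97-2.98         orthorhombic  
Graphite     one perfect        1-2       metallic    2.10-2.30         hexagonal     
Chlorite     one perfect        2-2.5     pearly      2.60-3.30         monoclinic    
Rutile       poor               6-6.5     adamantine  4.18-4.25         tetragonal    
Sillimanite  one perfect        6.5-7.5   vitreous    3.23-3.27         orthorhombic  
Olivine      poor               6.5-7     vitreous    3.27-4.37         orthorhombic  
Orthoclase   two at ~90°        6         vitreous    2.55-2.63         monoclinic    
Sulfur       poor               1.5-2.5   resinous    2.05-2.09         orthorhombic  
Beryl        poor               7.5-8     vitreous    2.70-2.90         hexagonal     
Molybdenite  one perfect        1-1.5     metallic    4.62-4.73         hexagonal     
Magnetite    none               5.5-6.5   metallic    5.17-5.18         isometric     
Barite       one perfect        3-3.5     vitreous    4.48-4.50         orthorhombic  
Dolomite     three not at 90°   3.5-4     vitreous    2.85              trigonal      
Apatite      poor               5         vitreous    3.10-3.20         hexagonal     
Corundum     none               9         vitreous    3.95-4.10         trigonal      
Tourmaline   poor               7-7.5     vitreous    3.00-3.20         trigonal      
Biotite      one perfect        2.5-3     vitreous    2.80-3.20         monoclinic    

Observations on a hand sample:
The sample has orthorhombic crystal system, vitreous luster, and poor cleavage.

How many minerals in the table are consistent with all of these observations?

Orthorhombic crystal system — leaves Aragonite, Topaz, Anhydrite, Sillimanite, Olivine, Sulfur, Barite.
Vitreous luster excludes Sulfur.
Poor cleavage — Aragonite, Olivine remain.
Consistent with every observation: Aragonite, Olivine.
That is 2 minerals.

2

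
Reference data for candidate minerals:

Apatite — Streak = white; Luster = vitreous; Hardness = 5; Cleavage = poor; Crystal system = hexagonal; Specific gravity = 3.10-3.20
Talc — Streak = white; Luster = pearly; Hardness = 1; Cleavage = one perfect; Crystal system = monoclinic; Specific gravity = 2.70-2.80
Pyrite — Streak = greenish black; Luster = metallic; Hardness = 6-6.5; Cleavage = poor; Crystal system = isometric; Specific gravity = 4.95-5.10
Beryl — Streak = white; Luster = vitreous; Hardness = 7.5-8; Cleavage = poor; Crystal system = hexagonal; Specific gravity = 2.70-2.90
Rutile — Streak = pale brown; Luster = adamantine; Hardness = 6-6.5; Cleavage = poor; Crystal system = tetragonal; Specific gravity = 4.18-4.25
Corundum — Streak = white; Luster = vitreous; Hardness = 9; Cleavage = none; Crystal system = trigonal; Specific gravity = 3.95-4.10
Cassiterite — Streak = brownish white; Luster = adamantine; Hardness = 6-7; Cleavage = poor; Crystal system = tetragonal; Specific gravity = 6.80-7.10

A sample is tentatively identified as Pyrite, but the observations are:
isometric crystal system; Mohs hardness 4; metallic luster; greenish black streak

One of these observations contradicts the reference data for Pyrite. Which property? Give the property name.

hardness

Isometric crystal system: Pyrite has isometric system — agrees.
Mohs hardness 4: Pyrite has hardness 6-6.5 — inconsistent.
Metallic luster: Pyrite has metallic luster — agrees.
Greenish black streak: Pyrite has greenish black streak — agrees.
Only the hardness is inconsistent.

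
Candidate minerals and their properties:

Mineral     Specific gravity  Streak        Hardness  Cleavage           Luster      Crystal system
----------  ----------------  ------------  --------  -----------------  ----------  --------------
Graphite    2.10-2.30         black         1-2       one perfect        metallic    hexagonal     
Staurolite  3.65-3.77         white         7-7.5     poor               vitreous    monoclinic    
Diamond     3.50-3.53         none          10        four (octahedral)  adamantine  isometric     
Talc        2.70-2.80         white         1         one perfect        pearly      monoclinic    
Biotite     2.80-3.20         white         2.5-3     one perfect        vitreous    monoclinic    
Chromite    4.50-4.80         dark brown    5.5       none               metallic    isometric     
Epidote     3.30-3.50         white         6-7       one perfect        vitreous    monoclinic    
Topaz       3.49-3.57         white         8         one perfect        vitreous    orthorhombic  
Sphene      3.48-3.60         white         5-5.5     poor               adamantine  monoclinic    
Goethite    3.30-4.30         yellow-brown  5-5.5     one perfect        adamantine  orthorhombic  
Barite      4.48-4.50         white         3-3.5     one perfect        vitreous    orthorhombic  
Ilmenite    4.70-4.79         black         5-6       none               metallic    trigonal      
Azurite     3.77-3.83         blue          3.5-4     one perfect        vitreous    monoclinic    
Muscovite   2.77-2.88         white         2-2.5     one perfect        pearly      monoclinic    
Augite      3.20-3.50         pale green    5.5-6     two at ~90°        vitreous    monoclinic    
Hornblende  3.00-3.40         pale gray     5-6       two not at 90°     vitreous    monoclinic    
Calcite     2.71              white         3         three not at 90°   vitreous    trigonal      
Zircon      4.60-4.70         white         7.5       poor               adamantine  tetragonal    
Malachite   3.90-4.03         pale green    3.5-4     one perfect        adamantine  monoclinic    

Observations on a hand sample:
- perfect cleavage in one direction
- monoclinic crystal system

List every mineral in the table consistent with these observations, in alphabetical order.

Azurite, Biotite, Epidote, Malachite, Muscovite, Talc

Perfect cleavage in one direction — narrows the field to Graphite, Talc, Biotite, Epidote, Topaz, Goethite, Barite, Azurite, Muscovite, Malachite.
Monoclinic crystal system rules out Graphite, Topaz, Goethite, Barite.
The minerals that satisfy all observations are Azurite, Biotite, Epidote, Malachite, Muscovite, Talc.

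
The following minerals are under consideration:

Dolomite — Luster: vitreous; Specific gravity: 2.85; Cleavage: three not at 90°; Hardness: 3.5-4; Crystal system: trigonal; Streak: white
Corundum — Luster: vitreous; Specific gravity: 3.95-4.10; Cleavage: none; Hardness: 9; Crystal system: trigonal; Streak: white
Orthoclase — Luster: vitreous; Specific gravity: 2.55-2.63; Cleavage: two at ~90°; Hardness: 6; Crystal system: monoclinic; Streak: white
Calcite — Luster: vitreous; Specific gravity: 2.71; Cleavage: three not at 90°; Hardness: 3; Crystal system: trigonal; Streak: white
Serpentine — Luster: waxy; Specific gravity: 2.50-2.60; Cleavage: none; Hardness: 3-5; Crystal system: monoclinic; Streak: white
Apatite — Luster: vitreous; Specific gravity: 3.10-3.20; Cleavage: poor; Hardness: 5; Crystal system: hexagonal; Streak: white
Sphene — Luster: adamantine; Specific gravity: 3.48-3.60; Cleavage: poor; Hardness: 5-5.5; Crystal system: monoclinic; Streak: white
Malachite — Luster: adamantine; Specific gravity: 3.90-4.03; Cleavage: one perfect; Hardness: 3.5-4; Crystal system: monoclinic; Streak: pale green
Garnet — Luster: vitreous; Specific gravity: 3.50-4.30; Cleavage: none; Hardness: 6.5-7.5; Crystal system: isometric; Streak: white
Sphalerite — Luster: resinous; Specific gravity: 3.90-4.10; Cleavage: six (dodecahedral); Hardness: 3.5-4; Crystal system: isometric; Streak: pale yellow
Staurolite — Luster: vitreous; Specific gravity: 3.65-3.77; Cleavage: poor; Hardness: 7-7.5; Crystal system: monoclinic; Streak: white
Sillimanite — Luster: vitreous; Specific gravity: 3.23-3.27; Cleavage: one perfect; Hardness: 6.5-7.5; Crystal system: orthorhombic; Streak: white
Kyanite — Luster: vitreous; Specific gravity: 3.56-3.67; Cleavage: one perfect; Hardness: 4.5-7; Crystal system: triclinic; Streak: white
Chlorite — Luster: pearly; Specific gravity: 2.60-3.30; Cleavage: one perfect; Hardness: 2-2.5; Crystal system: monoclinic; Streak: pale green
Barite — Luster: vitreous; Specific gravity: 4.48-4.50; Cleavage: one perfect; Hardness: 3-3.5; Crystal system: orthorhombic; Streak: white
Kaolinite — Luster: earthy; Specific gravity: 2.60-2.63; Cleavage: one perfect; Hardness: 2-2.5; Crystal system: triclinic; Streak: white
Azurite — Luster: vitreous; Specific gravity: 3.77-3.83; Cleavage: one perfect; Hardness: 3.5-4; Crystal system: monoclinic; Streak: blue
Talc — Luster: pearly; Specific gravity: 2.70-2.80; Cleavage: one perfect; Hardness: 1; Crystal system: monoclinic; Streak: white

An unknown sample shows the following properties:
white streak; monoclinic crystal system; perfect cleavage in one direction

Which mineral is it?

Talc

White streak rules out Malachite, Sphalerite, Chlorite, Azurite.
Monoclinic crystal system: leaves Orthoclase, Serpentine, Sphene, Staurolite, Talc.
Perfect cleavage in one direction: only Talc remains.
The only mineral consistent with every observation is Talc.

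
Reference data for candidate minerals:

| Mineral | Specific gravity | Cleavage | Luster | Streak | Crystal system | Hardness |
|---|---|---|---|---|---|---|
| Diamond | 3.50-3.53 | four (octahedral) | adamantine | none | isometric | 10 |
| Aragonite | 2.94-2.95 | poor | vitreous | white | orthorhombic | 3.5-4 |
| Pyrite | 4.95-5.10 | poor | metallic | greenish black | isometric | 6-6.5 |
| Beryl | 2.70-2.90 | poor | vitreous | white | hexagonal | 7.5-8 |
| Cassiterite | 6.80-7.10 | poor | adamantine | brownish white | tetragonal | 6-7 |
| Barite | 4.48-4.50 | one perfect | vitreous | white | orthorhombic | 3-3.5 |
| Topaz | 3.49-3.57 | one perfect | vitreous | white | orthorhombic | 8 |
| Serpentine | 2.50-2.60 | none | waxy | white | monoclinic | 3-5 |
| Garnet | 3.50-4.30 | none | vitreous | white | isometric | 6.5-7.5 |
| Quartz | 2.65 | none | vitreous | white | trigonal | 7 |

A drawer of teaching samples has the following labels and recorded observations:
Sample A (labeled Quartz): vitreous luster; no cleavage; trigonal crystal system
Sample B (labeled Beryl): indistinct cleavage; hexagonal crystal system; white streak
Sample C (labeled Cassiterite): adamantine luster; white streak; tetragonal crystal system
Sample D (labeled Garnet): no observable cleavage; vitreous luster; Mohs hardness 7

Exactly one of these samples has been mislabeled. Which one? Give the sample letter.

Sample A: every observation is compatible with the reference values for Quartz.
Sample B: every observation is compatible with the reference values for Beryl.
Sample C: white streak is outside the reference for Cassiterite (brownish white streak) — mislabeled.
Sample D: every observation is compatible with the reference values for Garnet.
The mislabeled specimen is C.

C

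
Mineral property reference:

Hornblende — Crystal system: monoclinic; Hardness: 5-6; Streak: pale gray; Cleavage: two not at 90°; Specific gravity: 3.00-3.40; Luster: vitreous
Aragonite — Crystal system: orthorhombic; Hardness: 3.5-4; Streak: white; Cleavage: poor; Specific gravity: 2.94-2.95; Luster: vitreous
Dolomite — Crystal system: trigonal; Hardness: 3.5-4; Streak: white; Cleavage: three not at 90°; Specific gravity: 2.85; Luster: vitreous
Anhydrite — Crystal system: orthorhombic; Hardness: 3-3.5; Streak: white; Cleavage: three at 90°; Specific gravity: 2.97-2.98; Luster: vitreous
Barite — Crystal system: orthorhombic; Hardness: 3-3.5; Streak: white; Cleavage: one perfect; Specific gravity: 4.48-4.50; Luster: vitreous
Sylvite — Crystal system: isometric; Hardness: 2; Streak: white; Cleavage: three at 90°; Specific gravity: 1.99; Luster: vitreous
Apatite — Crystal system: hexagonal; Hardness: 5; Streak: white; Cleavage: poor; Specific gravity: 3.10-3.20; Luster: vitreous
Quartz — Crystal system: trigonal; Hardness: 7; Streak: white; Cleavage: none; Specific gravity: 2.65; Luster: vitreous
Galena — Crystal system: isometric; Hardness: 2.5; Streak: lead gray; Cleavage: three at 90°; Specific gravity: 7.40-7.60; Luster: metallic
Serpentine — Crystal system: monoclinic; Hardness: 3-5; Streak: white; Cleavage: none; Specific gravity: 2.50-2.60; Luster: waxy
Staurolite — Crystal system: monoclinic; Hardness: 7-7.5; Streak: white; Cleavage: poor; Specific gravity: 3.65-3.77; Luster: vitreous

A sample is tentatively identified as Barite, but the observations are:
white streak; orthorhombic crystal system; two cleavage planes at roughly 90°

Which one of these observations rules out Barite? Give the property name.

cleavage

White streak: Barite has white streak — within range.
Orthorhombic crystal system: Barite has orthorhombic system — within range.
Two cleavage planes at roughly 90°: Barite has cleavage one perfect — inconsistent.
Only the cleavage is inconsistent.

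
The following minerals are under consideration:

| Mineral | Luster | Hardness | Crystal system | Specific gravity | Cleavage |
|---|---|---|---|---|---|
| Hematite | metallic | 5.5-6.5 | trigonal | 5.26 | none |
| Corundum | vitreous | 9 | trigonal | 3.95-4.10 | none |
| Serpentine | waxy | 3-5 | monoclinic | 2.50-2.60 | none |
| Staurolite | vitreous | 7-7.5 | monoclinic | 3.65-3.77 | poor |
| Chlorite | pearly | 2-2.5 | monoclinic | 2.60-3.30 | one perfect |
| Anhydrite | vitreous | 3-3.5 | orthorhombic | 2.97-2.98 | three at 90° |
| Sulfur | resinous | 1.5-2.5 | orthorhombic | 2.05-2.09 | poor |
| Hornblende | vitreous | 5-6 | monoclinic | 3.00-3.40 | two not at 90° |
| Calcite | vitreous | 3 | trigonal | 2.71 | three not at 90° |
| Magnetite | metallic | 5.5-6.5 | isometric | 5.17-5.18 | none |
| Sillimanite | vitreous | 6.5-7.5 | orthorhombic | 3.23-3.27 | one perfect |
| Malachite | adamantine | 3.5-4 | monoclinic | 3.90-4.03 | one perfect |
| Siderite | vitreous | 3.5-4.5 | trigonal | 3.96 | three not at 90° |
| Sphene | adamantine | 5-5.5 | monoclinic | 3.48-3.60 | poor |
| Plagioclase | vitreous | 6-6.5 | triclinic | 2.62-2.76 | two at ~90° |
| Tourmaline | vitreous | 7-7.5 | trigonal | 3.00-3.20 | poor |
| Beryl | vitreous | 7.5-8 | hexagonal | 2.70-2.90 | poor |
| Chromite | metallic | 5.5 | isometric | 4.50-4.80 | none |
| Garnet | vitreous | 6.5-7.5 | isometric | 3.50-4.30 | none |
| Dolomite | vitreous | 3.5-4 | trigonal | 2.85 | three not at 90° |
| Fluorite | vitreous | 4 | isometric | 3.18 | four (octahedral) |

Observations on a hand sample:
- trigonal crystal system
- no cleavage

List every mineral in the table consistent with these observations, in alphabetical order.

Trigonal crystal system — only Hematite, Corundum, Calcite, Siderite, Tourmaline, Dolomite remain.
No cleavage — Hematite, Corundum remain.
The minerals that satisfy all observations are Corundum, Hematite.

Corundum, Hematite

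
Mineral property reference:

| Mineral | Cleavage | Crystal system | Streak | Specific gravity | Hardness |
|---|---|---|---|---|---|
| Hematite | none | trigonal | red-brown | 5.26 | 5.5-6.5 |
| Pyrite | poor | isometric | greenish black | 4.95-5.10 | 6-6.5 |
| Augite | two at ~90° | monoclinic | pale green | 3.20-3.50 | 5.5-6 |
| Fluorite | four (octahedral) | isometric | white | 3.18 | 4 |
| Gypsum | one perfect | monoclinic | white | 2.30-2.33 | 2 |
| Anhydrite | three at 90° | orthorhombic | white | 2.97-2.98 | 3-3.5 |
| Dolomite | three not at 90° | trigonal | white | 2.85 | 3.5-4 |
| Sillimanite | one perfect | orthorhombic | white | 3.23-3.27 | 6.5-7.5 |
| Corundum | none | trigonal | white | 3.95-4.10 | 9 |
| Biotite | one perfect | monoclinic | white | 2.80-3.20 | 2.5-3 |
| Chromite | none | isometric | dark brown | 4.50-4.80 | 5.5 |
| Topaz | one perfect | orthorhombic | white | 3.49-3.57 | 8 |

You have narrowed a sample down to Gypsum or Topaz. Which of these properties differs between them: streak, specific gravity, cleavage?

specific gravity

Streak: both white — identical.
Specific gravity: Gypsum 2.30-2.33, Topaz 3.49-3.57 — distinct.
Cleavage: both one perfect — identical.
Specific gravity is the diagnostic property here.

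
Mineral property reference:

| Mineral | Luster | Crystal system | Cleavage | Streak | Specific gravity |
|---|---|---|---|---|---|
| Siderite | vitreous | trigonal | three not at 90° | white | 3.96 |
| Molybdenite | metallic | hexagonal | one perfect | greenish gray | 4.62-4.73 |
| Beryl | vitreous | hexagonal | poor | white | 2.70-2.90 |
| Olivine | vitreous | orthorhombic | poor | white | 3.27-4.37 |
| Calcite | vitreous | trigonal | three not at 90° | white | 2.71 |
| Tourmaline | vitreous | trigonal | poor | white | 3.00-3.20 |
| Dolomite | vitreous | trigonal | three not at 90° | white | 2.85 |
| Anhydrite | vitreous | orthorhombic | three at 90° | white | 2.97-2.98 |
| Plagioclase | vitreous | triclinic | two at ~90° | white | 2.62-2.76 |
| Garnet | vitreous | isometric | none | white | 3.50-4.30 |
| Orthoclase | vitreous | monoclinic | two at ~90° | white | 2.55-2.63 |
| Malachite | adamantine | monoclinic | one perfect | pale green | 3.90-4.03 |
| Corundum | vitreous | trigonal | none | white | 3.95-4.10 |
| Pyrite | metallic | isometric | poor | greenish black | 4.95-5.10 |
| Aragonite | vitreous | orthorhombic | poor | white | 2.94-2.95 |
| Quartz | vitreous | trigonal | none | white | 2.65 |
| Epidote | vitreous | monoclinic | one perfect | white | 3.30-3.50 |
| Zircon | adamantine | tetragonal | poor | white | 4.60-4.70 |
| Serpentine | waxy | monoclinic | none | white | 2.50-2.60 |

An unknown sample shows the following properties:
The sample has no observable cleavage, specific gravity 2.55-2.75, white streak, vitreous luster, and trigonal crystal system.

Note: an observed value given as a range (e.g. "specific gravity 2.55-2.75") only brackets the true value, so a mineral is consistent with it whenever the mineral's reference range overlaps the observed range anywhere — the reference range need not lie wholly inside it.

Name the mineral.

Quartz

No observable cleavage — narrows the field to Garnet, Corundum, Quartz, Serpentine.
Specific gravity 2.55-2.75 rules out Garnet, Corundum.
White streak — consistent with all remaining minerals.
Vitreous luster excludes Serpentine.
Trigonal crystal system — every remaining candidate is consistent.
The only mineral consistent with every observation is Quartz.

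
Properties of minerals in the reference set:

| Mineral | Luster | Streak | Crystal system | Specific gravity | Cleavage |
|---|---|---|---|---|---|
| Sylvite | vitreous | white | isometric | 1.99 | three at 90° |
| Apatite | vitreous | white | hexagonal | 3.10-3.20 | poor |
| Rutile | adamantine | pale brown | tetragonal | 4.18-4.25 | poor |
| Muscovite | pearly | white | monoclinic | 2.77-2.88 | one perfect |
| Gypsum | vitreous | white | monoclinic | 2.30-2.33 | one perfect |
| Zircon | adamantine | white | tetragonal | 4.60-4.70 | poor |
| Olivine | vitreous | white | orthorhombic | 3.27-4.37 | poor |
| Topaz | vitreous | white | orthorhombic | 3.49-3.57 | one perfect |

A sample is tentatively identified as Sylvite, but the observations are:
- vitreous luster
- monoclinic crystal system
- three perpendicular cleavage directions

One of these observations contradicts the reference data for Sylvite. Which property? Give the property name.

Vitreous luster: Sylvite has vitreous luster — within range.
Monoclinic crystal system: Sylvite has isometric system — does not match.
Three perpendicular cleavage directions: Sylvite has cleavage three at 90° — within range.
Everything matches except the crystal system.

crystal system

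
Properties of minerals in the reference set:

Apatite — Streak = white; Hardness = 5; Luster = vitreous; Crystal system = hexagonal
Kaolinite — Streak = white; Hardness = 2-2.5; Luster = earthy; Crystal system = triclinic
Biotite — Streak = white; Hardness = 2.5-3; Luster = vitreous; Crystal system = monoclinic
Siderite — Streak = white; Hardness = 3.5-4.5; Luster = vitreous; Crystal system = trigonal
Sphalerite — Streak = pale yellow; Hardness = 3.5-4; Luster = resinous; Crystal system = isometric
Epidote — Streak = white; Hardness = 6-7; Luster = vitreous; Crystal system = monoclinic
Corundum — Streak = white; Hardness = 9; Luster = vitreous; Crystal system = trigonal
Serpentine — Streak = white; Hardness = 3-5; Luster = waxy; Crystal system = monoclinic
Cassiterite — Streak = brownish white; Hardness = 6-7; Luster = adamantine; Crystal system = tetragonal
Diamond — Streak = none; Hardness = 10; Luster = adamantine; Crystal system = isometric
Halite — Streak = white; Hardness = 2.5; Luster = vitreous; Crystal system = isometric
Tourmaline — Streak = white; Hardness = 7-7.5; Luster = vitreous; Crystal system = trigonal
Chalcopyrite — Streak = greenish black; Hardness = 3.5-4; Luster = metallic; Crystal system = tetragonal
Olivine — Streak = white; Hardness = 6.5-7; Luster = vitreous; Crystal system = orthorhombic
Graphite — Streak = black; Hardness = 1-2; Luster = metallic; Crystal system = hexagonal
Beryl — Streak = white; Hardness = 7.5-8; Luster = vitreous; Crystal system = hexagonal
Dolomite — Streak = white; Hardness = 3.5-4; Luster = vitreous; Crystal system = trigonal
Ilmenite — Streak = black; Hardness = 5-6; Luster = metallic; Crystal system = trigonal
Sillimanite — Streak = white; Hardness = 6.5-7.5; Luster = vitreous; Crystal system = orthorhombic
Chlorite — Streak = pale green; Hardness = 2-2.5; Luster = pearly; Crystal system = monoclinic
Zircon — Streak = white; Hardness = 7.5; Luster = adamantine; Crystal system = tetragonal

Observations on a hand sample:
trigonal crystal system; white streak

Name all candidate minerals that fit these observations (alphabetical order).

Corundum, Dolomite, Siderite, Tourmaline

Trigonal crystal system: Siderite, Corundum, Tourmaline, Dolomite, Ilmenite remain.
White streak eliminates Ilmenite.
The minerals that satisfy all observations are Corundum, Dolomite, Siderite, Tourmaline.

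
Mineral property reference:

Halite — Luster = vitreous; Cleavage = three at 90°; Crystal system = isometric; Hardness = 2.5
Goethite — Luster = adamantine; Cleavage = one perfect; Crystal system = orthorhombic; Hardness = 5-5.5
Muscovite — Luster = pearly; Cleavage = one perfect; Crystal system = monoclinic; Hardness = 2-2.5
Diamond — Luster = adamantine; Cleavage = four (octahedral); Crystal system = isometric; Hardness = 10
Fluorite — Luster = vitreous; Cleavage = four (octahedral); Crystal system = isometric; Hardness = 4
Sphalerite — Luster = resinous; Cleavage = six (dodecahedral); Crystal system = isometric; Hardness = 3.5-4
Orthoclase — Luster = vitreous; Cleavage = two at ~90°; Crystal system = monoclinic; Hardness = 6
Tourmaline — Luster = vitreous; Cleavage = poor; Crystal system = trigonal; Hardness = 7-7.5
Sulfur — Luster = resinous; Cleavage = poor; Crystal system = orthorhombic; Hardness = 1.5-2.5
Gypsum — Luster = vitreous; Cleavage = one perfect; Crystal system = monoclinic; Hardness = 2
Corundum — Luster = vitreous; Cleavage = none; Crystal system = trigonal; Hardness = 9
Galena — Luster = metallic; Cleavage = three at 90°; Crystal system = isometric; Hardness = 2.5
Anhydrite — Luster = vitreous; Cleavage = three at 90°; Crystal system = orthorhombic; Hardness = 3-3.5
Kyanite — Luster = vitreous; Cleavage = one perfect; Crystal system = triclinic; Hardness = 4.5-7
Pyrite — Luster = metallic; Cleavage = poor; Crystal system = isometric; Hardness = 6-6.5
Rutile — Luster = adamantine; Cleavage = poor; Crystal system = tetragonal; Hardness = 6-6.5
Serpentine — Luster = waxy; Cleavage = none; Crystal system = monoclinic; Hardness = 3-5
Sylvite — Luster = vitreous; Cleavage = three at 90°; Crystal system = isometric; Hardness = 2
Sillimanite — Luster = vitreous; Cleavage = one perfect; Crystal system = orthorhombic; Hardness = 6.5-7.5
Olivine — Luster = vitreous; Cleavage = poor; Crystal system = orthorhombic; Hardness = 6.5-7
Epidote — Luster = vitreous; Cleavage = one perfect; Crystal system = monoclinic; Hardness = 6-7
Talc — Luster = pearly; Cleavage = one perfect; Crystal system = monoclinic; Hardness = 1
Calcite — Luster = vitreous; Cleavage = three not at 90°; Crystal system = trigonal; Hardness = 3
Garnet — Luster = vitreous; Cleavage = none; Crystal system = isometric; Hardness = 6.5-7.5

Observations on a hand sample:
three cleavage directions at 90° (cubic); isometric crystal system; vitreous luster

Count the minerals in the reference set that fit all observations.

2

Three cleavage directions at 90° (cubic): narrows the field to Halite, Galena, Anhydrite, Sylvite.
Isometric crystal system eliminates Anhydrite.
Vitreous luster eliminates Galena.
Consistent with every observation: Halite, Sylvite.
That is 2 minerals.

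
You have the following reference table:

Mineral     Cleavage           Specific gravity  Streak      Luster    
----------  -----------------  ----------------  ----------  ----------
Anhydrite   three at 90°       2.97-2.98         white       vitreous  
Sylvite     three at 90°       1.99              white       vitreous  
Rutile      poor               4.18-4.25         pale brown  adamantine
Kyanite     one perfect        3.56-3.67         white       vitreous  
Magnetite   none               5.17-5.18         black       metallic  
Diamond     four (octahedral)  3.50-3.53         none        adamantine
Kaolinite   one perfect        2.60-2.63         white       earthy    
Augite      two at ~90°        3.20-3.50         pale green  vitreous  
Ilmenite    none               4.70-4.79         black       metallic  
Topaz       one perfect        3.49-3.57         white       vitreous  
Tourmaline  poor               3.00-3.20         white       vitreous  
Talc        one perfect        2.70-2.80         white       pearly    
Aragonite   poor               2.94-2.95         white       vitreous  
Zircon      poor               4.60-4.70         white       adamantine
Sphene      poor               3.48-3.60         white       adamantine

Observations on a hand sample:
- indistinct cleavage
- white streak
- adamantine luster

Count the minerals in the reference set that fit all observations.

Indistinct cleavage: leaves Rutile, Tourmaline, Aragonite, Zircon, Sphene.
White streak is inconsistent with Rutile.
Adamantine luster excludes Tourmaline, Aragonite.
Remaining candidates: Sphene, Zircon.
That is 2 minerals.

2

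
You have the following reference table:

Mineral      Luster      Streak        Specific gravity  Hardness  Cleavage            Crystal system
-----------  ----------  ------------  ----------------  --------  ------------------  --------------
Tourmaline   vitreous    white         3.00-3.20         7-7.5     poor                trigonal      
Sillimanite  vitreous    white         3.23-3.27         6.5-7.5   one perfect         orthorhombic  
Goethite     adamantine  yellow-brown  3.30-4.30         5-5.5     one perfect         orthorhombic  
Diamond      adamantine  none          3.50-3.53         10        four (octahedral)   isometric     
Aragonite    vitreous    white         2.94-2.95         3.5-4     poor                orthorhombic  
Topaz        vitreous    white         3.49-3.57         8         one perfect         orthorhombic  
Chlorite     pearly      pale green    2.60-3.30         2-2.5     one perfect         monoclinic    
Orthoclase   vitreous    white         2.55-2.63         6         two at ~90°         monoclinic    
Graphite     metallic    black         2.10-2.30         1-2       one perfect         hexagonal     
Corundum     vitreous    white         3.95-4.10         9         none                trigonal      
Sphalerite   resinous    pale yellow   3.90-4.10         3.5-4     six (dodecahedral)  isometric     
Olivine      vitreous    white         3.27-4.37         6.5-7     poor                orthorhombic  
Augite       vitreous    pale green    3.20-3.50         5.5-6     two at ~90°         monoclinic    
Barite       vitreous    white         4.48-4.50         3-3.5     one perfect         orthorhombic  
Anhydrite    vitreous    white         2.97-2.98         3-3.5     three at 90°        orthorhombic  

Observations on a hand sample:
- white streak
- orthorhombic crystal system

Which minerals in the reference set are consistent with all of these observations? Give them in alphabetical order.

White streak rules out Goethite, Diamond, Chlorite, Graphite, Sphalerite, Augite.
Orthorhombic crystal system rules out Tourmaline, Orthoclase, Corundum.
The minerals that satisfy all observations are Anhydrite, Aragonite, Barite, Olivine, Sillimanite, Topaz.

Anhydrite, Aragonite, Barite, Olivine, Sillimanite, Topaz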